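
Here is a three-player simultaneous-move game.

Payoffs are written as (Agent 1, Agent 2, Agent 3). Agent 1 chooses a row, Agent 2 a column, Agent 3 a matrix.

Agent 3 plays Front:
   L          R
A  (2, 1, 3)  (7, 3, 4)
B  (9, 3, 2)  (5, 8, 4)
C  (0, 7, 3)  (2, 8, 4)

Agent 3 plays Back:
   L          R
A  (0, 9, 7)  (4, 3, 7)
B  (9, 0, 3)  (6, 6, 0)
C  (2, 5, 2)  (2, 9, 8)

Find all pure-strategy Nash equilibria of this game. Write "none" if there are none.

(A, L, Front): Agent 1 can switch to B (2 → 9). Not NE.
(A, L, Back): Agent 1 can switch to B (0 → 9). Not NE.
(A, R, Front): Agent 3 can switch to Back (4 → 7). Not NE.
(A, R, Back): Agent 1 can switch to B (4 → 6). Not NE.
(B, L, Front): Agent 2 can switch to R (3 → 8). Not NE.
(B, L, Back): Agent 2 can switch to R (0 → 6). Not NE.
(The remaining 6 profiles each have a profitable deviation by the same check.)

none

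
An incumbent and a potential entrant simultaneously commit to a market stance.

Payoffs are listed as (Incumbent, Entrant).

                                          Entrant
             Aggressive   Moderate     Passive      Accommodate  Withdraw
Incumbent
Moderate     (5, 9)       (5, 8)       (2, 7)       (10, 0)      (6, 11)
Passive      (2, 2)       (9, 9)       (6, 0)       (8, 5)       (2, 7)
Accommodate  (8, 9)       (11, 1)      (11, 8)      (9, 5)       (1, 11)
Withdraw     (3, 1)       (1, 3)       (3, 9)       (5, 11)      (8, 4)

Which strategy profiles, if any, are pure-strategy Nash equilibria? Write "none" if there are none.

Incumbent against Aggressive: payoffs 5, 2, 8, 3 → best response Accommodate.
Incumbent against Moderate: payoffs 5, 9, 11, 1 → best response Accommodate.
Incumbent against Passive: payoffs 2, 6, 11, 3 → best response Accommodate.
Incumbent against Accommodate: payoffs 10, 8, 9, 5 → best response Moderate.
Incumbent against Withdraw: payoffs 6, 2, 1, 8 → best response Withdraw.
Entrant against Moderate: payoffs 9, 8, 7, 0, 11 → best response Withdraw.
Entrant against Passive: payoffs 2, 9, 0, 5, 7 → best response Moderate.
Entrant against Accommodate: payoffs 9, 1, 8, 5, 11 → best response Withdraw.
Entrant against Withdraw: payoffs 1, 3, 9, 11, 4 → best response Accommodate.
No profile is a mutual best response for all players.

none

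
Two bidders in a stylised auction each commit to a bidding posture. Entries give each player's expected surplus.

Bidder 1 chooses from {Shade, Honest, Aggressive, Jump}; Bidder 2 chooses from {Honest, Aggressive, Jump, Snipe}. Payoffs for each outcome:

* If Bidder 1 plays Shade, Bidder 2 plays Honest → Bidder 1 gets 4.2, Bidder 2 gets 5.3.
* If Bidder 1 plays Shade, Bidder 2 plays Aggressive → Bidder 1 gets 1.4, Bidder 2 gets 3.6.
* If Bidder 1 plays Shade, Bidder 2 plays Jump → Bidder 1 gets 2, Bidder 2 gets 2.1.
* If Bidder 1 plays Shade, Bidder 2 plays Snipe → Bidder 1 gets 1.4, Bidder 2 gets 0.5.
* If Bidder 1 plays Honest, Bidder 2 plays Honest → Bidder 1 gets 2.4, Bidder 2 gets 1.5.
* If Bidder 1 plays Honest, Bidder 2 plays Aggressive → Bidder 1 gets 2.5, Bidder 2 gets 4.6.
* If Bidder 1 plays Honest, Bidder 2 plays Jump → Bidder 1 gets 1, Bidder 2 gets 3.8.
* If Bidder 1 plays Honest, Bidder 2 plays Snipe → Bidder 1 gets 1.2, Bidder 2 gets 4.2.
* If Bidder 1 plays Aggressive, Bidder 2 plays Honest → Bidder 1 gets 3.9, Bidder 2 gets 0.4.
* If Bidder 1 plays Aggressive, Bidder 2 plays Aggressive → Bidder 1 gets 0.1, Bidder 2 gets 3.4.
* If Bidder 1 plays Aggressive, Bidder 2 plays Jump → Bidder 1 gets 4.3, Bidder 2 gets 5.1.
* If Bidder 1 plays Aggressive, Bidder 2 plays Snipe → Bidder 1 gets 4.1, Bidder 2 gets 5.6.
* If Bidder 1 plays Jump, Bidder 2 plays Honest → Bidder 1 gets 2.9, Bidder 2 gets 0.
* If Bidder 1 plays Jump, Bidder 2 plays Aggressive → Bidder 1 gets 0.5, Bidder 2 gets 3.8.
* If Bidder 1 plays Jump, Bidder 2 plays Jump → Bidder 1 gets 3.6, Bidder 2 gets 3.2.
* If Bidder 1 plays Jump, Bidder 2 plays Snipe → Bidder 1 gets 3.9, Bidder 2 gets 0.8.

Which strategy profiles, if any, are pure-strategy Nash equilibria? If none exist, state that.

(Shade, Honest) and (Honest, Aggressive) and (Aggressive, Snipe)

For each strategy profile, look for a profitable unilateral deviation.
(Shade, Honest): Bidder 1 gets 4.2, best alternative 3.9; Bidder 2 gets 5.3, best alternative 3.6. No profitable deviation — NE.
(Shade, Aggressive): Bidder 1 can switch to Honest (1.4 → 2.5). Not NE.
(Shade, Jump): Bidder 1 can switch to Aggressive (2 → 4.3). Not NE.
(Shade, Snipe): Bidder 1 can switch to Aggressive (1.4 → 4.1). Not NE.
(Honest, Honest): Bidder 1 can switch to Shade (2.4 → 4.2). Not NE.
(Honest, Aggressive): Bidder 1 gets 2.5, best alternative 1.4; Bidder 2 gets 4.6, best alternative 4.2. No profitable deviation — NE.
(Honest, Jump): Bidder 1 can switch to Shade (1 → 2). Not NE.
(Honest, Snipe): Bidder 1 can switch to Shade (1.2 → 1.4). Not NE.
(Aggressive, Honest): Bidder 1 can switch to Shade (3.9 → 4.2). Not NE.
(Aggressive, Aggressive): Bidder 1 can switch to Shade (0.1 → 1.4). Not NE.
(Aggressive, Jump): Bidder 2 can switch to Snipe (5.1 → 5.6). Not NE.
(Aggressive, Snipe): Bidder 1 gets 4.1, best alternative 3.9; Bidder 2 gets 5.6, best alternative 5.1. No profitable deviation — NE.
(Jump, Honest): Bidder 1 can switch to Shade (2.9 → 4.2). Not NE.
(Jump, Aggressive): Bidder 1 can switch to Shade (0.5 → 1.4). Not NE.
(Jump, Jump): Bidder 1 can switch to Aggressive (3.6 → 4.3). Not NE.
(The remaining 1 profile has a profitable deviation by the same check.)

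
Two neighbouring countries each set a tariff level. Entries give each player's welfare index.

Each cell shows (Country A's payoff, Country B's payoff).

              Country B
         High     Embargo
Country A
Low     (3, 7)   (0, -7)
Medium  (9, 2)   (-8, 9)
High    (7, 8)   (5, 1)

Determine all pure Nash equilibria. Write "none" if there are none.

Country A against High: payoffs 3, 9, 7 → best response Medium.
Country A against Embargo: payoffs 0, -8, 5 → best response High.
Country B against Low: payoffs 7, -7 → best response High.
Country B against Medium: payoffs 2, 9 → best response Embargo.
Country B against High: payoffs 8, 1 → best response High.
No profile is a mutual best response for all players.

none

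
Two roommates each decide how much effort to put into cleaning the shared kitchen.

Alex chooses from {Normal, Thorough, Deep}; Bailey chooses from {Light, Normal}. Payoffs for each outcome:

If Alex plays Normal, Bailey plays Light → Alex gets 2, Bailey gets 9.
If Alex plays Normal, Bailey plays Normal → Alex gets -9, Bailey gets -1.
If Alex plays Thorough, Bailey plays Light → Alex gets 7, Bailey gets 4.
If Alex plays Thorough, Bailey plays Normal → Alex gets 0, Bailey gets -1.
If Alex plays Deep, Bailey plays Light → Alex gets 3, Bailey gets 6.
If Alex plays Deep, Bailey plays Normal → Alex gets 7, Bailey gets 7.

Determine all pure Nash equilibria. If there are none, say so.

The pure Nash equilibria are (Thorough, Light) and (Deep, Normal).

For each player, find the best response to each opponent profile; mutual best responses are the pure NE.
Alex against Light: payoffs 2, 7, 3 → best response Thorough.
Alex against Normal: payoffs -9, 0, 7 → best response Deep.
Bailey against Normal: payoffs 9, -1 → best response Light.
Bailey against Thorough: payoffs 4, -1 → best response Light.
Bailey against Deep: payoffs 6, 7 → best response Normal.
Mutual best responses: (Thorough, Light); (Deep, Normal).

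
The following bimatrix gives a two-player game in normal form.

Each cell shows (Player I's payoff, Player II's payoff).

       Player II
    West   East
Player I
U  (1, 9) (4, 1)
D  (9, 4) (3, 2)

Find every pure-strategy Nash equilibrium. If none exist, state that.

(D, West)

For each player, find the best response to each opponent profile; mutual best responses are the pure NE.
Player I against West: payoffs 1, 9 → best response D.
Player I against East: payoffs 4, 3 → best response U.
Player II against U: payoffs 9, 1 → best response West.
Player II against D: payoffs 4, 2 → best response West.
Mutual best responses: (D, West).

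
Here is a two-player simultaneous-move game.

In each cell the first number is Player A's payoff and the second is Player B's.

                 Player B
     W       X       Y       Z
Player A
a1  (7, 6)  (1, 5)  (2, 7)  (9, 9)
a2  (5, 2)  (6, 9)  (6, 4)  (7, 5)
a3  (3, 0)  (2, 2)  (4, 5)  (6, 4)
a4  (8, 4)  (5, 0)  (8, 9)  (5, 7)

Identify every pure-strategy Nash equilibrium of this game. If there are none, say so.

Check each profile: it is a Nash equilibrium iff no player can strictly gain by switching unilaterally.
(a1, W): Player A can switch to a4 (7 → 8). Not NE.
(a1, X): Player A can switch to a2 (1 → 6). Not NE.
(a1, Y): Player A can switch to a2 (2 → 6). Not NE.
(a1, Z): Player A gets 9, best alternative 7; Player B gets 9, best alternative 7. No profitable deviation — NE.
(a2, W): Player A can switch to a1 (5 → 7). Not NE.
(a2, X): Player A gets 6, best alternative 5; Player B gets 9, best alternative 5. No profitable deviation — NE.
(a2, Y): Player A can switch to a4 (6 → 8). Not NE.
(a2, Z): Player A can switch to a1 (7 → 9). Not NE.
(a3, W): Player A can switch to a1 (3 → 7). Not NE.
(a3, X): Player A can switch to a2 (2 → 6). Not NE.
(a3, Y): Player A can switch to a2 (4 → 6). Not NE.
(a3, Z): Player A can switch to a1 (6 → 9). Not NE.
(a4, W): Player B can switch to Y (4 → 9). Not NE.
(a4, X): Player A can switch to a2 (5 → 6). Not NE.
(a4, Y): Player A gets 8, best alternative 6; Player B gets 9, best alternative 7. No profitable deviation — NE.
(The remaining 1 profile has a profitable deviation by the same check.)

Pure-strategy Nash equilibria: (a1, Z); (a2, X); (a4, Y)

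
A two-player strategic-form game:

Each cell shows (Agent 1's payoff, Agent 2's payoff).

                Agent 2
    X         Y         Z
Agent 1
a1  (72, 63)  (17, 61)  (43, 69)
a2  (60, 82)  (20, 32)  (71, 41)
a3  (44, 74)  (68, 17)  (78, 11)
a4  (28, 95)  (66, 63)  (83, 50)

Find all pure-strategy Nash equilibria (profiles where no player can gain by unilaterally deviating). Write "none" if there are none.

(a1, X): Agent 2 can switch to Z (63 → 69). Not NE.
(a1, Y): Agent 1 can switch to a2 (17 → 20). Not NE.
(a1, Z): Agent 1 can switch to a2 (43 → 71). Not NE.
(a2, X): Agent 1 can switch to a1 (60 → 72). Not NE.
(a2, Y): Agent 1 can switch to a3 (20 → 68). Not NE.
(a2, Z): Agent 1 can switch to a3 (71 → 78). Not NE.
(a3, X): Agent 1 can switch to a1 (44 → 72). Not NE.
(a3, Y): Agent 2 can switch to X (17 → 74). Not NE.
(a3, Z): Agent 1 can switch to a4 (78 → 83). Not NE.
(a4, X): Agent 1 can switch to a1 (28 → 72). Not NE.
(a4, Y): Agent 1 can switch to a3 (66 → 68). Not NE.
(a4, Z): Agent 2 can switch to X (50 → 95). Not NE.

none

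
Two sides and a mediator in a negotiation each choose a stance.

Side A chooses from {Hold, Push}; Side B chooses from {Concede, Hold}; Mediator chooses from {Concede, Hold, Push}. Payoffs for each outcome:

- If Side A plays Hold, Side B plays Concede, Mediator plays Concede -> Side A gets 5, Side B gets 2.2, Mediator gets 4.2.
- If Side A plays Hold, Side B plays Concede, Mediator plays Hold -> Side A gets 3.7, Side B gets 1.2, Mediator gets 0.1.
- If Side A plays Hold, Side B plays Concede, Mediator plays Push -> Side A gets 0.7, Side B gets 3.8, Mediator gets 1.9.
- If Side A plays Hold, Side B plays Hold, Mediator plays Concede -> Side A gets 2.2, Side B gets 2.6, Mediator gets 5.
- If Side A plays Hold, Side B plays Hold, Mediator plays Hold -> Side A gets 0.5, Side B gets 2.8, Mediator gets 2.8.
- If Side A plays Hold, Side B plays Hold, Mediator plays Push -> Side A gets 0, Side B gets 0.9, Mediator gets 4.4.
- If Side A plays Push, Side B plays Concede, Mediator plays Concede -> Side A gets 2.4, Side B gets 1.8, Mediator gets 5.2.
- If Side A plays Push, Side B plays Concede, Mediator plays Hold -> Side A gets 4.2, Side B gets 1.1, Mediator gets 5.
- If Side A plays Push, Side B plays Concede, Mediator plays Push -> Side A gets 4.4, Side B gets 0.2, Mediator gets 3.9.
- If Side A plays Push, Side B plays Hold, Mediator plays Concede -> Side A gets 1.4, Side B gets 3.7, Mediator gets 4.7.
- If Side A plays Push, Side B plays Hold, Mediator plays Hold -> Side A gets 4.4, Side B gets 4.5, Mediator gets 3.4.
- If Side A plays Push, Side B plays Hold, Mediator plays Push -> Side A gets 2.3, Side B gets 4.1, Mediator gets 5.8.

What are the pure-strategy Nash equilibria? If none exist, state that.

Side A against (Concede, Concede): payoffs 5, 2.4 → best response Hold.
Side A against (Concede, Hold): payoffs 3.7, 4.2 → best response Push.
Side A against (Concede, Push): payoffs 0.7, 4.4 → best response Push.
Side A against (Hold, Concede): payoffs 2.2, 1.4 → best response Hold.
Side A against (Hold, Hold): payoffs 0.5, 4.4 → best response Push.
Side A against (Hold, Push): payoffs 0, 2.3 → best response Push.
Side B against (Hold, Concede): payoffs 2.2, 2.6 → best response Hold.
Side B against (Hold, Hold): payoffs 1.2, 2.8 → best response Hold.
Side B against (Hold, Push): payoffs 3.8, 0.9 → best response Concede.
Side B against (Push, Concede): payoffs 1.8, 3.7 → best response Hold.
Side B against (Push, Hold): payoffs 1.1, 4.5 → best response Hold.
Side B against (Push, Push): payoffs 0.2, 4.1 → best response Hold.
Mediator against (Hold, Concede): payoffs 4.2, 0.1, 1.9 → best response Concede.
Mediator against (Hold, Hold): payoffs 5, 2.8, 4.4 → best response Concede.
Mediator against (Push, Concede): payoffs 5.2, 5, 3.9 → best response Concede.
Mediator against (Push, Hold): payoffs 4.7, 3.4, 5.8 → best response Push.
Mutual best responses: (Hold, Hold, Concede); (Push, Hold, Push).

(Hold, Hold, Concede), (Push, Hold, Push)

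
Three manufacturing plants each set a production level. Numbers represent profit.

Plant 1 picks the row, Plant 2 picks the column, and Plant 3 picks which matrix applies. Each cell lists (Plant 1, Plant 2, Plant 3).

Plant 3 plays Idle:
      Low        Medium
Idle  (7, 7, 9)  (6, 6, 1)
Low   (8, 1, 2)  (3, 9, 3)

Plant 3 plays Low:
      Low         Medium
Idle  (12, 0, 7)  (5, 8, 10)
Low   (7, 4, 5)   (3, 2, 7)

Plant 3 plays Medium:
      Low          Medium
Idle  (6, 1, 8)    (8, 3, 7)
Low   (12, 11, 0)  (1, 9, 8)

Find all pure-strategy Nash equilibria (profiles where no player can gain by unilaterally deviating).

Pure NE: (Idle, Medium, Low)

Mark each player's best response to every combination of opponents' strategies; a profile where every player is best-responding is a pure Nash equilibrium.
Plant 1 against (Low, Idle): payoffs 7, 8 → best response Low.
Plant 1 against (Low, Low): payoffs 12, 7 → best response Idle.
Plant 1 against (Low, Medium): payoffs 6, 12 → best response Low.
Plant 1 against (Medium, Idle): payoffs 6, 3 → best response Idle.
Plant 1 against (Medium, Low): payoffs 5, 3 → best response Idle.
Plant 1 against (Medium, Medium): payoffs 8, 1 → best response Idle.
Plant 2 against (Idle, Idle): payoffs 7, 6 → best response Low.
Plant 2 against (Idle, Low): payoffs 0, 8 → best response Medium.
Plant 2 against (Idle, Medium): payoffs 1, 3 → best response Medium.
Plant 2 against (Low, Idle): payoffs 1, 9 → best response Medium.
Plant 2 against (Low, Low): payoffs 4, 2 → best response Low.
Plant 2 against (Low, Medium): payoffs 11, 9 → best response Low.
Plant 3 against (Idle, Low): payoffs 9, 7, 8 → best response Idle.
Plant 3 against (Idle, Medium): payoffs 1, 10, 7 → best response Low.
Plant 3 against (Low, Low): payoffs 2, 5, 0 → best response Low.
Plant 3 against (Low, Medium): payoffs 3, 7, 8 → best response Medium.
Mutual best responses: (Idle, Medium, Low).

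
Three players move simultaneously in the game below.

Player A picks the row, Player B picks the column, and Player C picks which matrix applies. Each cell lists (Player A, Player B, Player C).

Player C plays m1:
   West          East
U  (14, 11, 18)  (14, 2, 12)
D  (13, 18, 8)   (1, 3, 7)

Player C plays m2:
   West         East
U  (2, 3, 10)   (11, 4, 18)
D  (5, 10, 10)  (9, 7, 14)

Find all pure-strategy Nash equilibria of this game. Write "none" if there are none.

For each player, find the best response to each opponent profile; mutual best responses are the pure NE.
Player A against (West, m1): payoffs 14, 13 → best response U.
Player A against (West, m2): payoffs 2, 5 → best response D.
Player A against (East, m1): payoffs 14, 1 → best response U.
Player A against (East, m2): payoffs 11, 9 → best response U.
Player B against (U, m1): payoffs 11, 2 → best response West.
Player B against (U, m2): payoffs 3, 4 → best response East.
Player B against (D, m1): payoffs 18, 3 → best response West.
Player B against (D, m2): payoffs 10, 7 → best response West.
Player C against (U, West): payoffs 18, 10 → best response m1.
Player C against (U, East): payoffs 12, 18 → best response m2.
Player C against (D, West): payoffs 8, 10 → best response m2.
Player C against (D, East): payoffs 7, 14 → best response m2.
Mutual best responses: (U, West, m1); (U, East, m2); (D, West, m2).

Pure-strategy Nash equilibria: (U, West, m1); (U, East, m2); (D, West, m2)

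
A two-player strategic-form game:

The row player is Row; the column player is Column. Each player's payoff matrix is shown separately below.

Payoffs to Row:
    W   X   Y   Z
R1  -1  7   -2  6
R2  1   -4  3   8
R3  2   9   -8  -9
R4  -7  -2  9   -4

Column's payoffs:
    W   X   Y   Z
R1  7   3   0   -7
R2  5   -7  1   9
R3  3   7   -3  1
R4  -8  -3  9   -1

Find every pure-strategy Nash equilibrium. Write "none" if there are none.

Pure-strategy Nash equilibria: (R2, Z) and (R3, X) and (R4, Y)

Row against W: payoffs -1, 1, 2, -7 → best response R3.
Row against X: payoffs 7, -4, 9, -2 → best response R3.
Row against Y: payoffs -2, 3, -8, 9 → best response R4.
Row against Z: payoffs 6, 8, -9, -4 → best response R2.
Column against R1: payoffs 7, 3, 0, -7 → best response W.
Column against R2: payoffs 5, -7, 1, 9 → best response Z.
Column against R3: payoffs 3, 7, -3, 1 → best response X.
Column against R4: payoffs -8, -3, 9, -1 → best response Y.
Mutual best responses: (R2, Z); (R3, X); (R4, Y).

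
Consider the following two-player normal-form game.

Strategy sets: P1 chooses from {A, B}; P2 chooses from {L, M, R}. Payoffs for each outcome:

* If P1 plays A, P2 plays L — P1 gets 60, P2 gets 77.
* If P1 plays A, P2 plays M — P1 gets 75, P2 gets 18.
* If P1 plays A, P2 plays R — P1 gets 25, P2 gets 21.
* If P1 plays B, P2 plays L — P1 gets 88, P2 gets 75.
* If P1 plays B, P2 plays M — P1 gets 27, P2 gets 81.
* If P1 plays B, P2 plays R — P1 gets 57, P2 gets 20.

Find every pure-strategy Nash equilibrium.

There is no pure-strategy Nash equilibrium.

For each player, find the best response to each opponent profile; mutual best responses are the pure NE.
P1 against L: payoffs 60, 88 → best response B.
P1 against M: payoffs 75, 27 → best response A.
P1 against R: payoffs 25, 57 → best response B.
P2 against A: payoffs 77, 18, 21 → best response L.
P2 against B: payoffs 75, 81, 20 → best response M.
No profile is a mutual best response for all players.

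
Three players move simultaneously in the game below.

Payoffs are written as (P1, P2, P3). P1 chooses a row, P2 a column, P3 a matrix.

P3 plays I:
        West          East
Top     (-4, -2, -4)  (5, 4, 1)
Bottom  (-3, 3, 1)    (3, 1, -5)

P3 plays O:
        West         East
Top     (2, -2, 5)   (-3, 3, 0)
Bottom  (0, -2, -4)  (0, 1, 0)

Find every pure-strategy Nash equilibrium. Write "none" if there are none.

P1 against (West, I): payoffs -4, -3 → best response Bottom.
P1 against (West, O): payoffs 2, 0 → best response Top.
P1 against (East, I): payoffs 5, 3 → best response Top.
P1 against (East, O): payoffs -3, 0 → best response Bottom.
P2 against (Top, I): payoffs -2, 4 → best response East.
P2 against (Top, O): payoffs -2, 3 → best response East.
P2 against (Bottom, I): payoffs 3, 1 → best response West.
P2 against (Bottom, O): payoffs -2, 1 → best response East.
P3 against (Top, West): payoffs -4, 5 → best response O.
P3 against (Top, East): payoffs 1, 0 → best response I.
P3 against (Bottom, West): payoffs 1, -4 → best response I.
P3 against (Bottom, East): payoffs -5, 0 → best response O.
Mutual best responses: (Top, East, I); (Bottom, West, I); (Bottom, East, O).

Pure-strategy Nash equilibria: (Top, East, I), (Bottom, West, I), (Bottom, East, O)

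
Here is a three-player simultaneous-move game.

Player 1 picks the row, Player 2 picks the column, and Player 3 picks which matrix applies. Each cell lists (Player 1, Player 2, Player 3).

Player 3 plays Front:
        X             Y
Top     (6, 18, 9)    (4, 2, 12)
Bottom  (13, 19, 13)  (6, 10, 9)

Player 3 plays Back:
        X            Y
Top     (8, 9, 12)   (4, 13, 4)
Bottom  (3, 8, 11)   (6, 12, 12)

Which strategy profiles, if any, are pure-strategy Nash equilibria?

The pure Nash equilibria are (Bottom, X, Front), (Bottom, Y, Back).

(Top, X, Front): Player 1 can switch to Bottom (6 → 13). Not NE.
(Top, X, Back): Player 2 can switch to Y (9 → 13). Not NE.
(Top, Y, Front): Player 1 can switch to Bottom (4 → 6). Not NE.
(Top, Y, Back): Player 1 can switch to Bottom (4 → 6). Not NE.
(Bottom, X, Front): Player 1 gets 13, best alternative 6; Player 2 gets 19, best alternative 10; Player 3 gets 13, best alternative 11. No profitable deviation — NE.
(Bottom, X, Back): Player 1 can switch to Top (3 → 8). Not NE.
(Bottom, Y, Front): Player 2 can switch to X (10 → 19). Not NE.
(Bottom, Y, Back): Player 1 gets 6, best alternative 4; Player 2 gets 12, best alternative 8; Player 3 gets 12, best alternative 9. No profitable deviation — NE.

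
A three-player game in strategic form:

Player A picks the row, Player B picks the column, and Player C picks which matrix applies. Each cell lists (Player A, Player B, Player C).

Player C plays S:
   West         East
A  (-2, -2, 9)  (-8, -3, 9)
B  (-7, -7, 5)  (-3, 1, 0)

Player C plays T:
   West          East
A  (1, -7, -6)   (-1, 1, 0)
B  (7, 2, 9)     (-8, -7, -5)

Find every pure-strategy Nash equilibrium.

For each player, find the best response to each opponent profile; mutual best responses are the pure NE.
Player A against (West, S): payoffs -2, -7 → best response A.
Player A against (West, T): payoffs 1, 7 → best response B.
Player A against (East, S): payoffs -8, -3 → best response B.
Player A against (East, T): payoffs -1, -8 → best response A.
Player B against (A, S): payoffs -2, -3 → best response West.
Player B against (A, T): payoffs -7, 1 → best response East.
Player B against (B, S): payoffs -7, 1 → best response East.
Player B against (B, T): payoffs 2, -7 → best response West.
Player C against (A, West): payoffs 9, -6 → best response S.
Player C against (A, East): payoffs 9, 0 → best response S.
Player C against (B, West): payoffs 5, 9 → best response T.
Player C against (B, East): payoffs 0, -5 → best response S.
Mutual best responses: (A, West, S); (B, West, T); (B, East, S).

(A, West, S) and (B, West, T) and (B, East, S)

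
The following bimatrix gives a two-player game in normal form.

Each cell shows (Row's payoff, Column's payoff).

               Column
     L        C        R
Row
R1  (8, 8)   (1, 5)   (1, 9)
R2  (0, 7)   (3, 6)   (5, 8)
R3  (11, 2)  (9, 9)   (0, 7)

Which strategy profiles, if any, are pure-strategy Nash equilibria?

The pure Nash equilibria are (R2, R) and (R3, C).

For each player, find the best response to each opponent profile; mutual best responses are the pure NE.
Row against L: payoffs 8, 0, 11 → best response R3.
Row against C: payoffs 1, 3, 9 → best response R3.
Row against R: payoffs 1, 5, 0 → best response R2.
Column against R1: payoffs 8, 5, 9 → best response R.
Column against R2: payoffs 7, 6, 8 → best response R.
Column against R3: payoffs 2, 9, 7 → best response C.
Mutual best responses: (R2, R); (R3, C).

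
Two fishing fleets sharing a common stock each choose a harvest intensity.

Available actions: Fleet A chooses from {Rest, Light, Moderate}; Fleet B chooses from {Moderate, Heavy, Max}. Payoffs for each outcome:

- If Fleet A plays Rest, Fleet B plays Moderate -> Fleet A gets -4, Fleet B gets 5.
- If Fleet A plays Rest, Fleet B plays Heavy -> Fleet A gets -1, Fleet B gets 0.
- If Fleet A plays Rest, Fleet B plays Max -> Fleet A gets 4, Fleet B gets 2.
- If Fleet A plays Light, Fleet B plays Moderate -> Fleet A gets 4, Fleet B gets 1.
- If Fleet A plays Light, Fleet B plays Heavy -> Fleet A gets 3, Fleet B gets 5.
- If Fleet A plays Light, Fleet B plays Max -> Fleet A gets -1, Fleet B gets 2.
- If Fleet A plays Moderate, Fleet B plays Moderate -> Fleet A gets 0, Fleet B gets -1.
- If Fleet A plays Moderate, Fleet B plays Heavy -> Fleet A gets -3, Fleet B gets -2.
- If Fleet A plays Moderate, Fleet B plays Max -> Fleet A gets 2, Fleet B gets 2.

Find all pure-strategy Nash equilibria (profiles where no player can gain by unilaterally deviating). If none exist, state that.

The unique pure-strategy Nash equilibrium is (Light, Heavy).

For each strategy profile, look for a profitable unilateral deviation.
(Rest, Moderate): Fleet A can switch to Light (-4 → 4). Not NE.
(Rest, Heavy): Fleet A can switch to Light (-1 → 3). Not NE.
(Rest, Max): Fleet B can switch to Moderate (2 → 5). Not NE.
(Light, Moderate): Fleet B can switch to Heavy (1 → 5). Not NE.
(Light, Heavy): Fleet A gets 3, best alternative -1; Fleet B gets 5, best alternative 2. No profitable deviation — NE.
(Light, Max): Fleet A can switch to Rest (-1 → 4). Not NE.
(Moderate, Moderate): Fleet A can switch to Light (0 → 4). Not NE.
(Moderate, Heavy): Fleet A can switch to Rest (-3 → -1). Not NE.
(Moderate, Max): Fleet A can switch to Rest (2 → 4). Not NE.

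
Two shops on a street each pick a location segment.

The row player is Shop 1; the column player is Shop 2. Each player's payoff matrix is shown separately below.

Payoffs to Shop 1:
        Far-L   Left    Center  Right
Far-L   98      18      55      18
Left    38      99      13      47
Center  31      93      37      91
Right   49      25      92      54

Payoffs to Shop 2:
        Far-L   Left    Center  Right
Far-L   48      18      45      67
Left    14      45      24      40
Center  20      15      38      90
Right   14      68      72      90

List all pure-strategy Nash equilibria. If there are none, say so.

Mark each player's best response to every combination of opponents' strategies; a profile where every player is best-responding is a pure Nash equilibrium.
Shop 1 against Far-L: payoffs 98, 38, 31, 49 → best response Far-L.
Shop 1 against Left: payoffs 18, 99, 93, 25 → best response Left.
Shop 1 against Center: payoffs 55, 13, 37, 92 → best response Right.
Shop 1 against Right: payoffs 18, 47, 91, 54 → best response Center.
Shop 2 against Far-L: payoffs 48, 18, 45, 67 → best response Right.
Shop 2 against Left: payoffs 14, 45, 24, 40 → best response Left.
Shop 2 against Center: payoffs 20, 15, 38, 90 → best response Right.
Shop 2 against Right: payoffs 14, 68, 72, 90 → best response Right.
Mutual best responses: (Left, Left); (Center, Right).

(Left, Left); (Center, Right)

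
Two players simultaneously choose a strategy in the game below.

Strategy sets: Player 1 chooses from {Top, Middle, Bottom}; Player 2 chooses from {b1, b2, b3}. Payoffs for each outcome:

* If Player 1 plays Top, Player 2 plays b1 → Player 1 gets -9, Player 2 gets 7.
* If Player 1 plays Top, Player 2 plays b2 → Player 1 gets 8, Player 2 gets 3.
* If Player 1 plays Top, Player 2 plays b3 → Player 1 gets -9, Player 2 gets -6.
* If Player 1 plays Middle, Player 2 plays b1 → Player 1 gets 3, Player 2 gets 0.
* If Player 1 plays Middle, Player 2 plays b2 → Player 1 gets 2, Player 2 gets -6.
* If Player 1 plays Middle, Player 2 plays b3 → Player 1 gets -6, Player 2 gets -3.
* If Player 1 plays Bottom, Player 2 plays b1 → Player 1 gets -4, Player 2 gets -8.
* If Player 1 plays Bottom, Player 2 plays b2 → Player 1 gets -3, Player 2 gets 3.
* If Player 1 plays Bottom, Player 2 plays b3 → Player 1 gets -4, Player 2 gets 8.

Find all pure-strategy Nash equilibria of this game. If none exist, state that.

Check each profile: it is a Nash equilibrium iff no player can strictly gain by switching unilaterally.
(Top, b1): Player 1 can switch to Middle (-9 → 3). Not NE.
(Top, b2): Player 2 can switch to b1 (3 → 7). Not NE.
(Top, b3): Player 1 can switch to Middle (-9 → -6). Not NE.
(Middle, b1): Player 1 gets 3, best alternative -4; Player 2 gets 0, best alternative -3. No profitable deviation — NE.
(Middle, b2): Player 1 can switch to Top (2 → 8). Not NE.
(Middle, b3): Player 1 can switch to Bottom (-6 → -4). Not NE.
(Bottom, b1): Player 1 can switch to Middle (-4 → 3). Not NE.
(Bottom, b2): Player 1 can switch to Top (-3 → 8). Not NE.
(Bottom, b3): Player 1 gets -4, best alternative -6; Player 2 gets 8, best alternative 3. No profitable deviation — NE.

The pure Nash equilibria are (Middle, b1); (Bottom, b3).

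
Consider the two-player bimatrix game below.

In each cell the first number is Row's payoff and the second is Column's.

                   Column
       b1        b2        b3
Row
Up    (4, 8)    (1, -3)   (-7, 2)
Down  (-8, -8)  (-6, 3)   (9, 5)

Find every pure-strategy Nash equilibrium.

Pure-strategy Nash equilibria: (Up, b1); (Down, b3)

Row against b1: payoffs 4, -8 → best response Up.
Row against b2: payoffs 1, -6 → best response Up.
Row against b3: payoffs -7, 9 → best response Down.
Column against Up: payoffs 8, -3, 2 → best response b1.
Column against Down: payoffs -8, 3, 5 → best response b3.
Mutual best responses: (Up, b1); (Down, b3).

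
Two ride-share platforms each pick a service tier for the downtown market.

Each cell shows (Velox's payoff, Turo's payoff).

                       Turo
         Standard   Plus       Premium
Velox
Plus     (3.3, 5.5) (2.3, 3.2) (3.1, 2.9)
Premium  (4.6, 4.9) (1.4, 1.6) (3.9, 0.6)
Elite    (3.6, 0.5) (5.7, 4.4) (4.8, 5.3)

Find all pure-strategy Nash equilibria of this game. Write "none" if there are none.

Check each profile: it is a Nash equilibrium iff no player can strictly gain by switching unilaterally.
(Plus, Standard): Velox can switch to Premium (3.3 → 4.6). Not NE.
(Plus, Plus): Velox can switch to Elite (2.3 → 5.7). Not NE.
(Plus, Premium): Velox can switch to Premium (3.1 → 3.9). Not NE.
(Premium, Standard): Velox gets 4.6, best alternative 3.6; Turo gets 4.9, best alternative 1.6. No profitable deviation — NE.
(Premium, Plus): Velox can switch to Plus (1.4 → 2.3). Not NE.
(Premium, Premium): Velox can switch to Elite (3.9 → 4.8). Not NE.
(Elite, Standard): Velox can switch to Premium (3.6 → 4.6). Not NE.
(Elite, Plus): Turo can switch to Premium (4.4 → 5.3). Not NE.
(Elite, Premium): Velox gets 4.8, best alternative 3.9; Turo gets 5.3, best alternative 4.4. No profitable deviation — NE.

(Premium, Standard) and (Elite, Premium)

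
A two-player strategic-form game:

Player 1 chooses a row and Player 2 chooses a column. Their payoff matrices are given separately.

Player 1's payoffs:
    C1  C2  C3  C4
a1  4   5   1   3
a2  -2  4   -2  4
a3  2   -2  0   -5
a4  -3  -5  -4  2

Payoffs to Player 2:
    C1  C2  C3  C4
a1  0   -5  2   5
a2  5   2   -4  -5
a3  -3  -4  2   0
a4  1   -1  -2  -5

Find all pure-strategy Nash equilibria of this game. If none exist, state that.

Player 1 against C1: payoffs 4, -2, 2, -3 → best response a1.
Player 1 against C2: payoffs 5, 4, -2, -5 → best response a1.
Player 1 against C3: payoffs 1, -2, 0, -4 → best response a1.
Player 1 against C4: payoffs 3, 4, -5, 2 → best response a2.
Player 2 against a1: payoffs 0, -5, 2, 5 → best response C4.
Player 2 against a2: payoffs 5, 2, -4, -5 → best response C1.
Player 2 against a3: payoffs -3, -4, 2, 0 → best response C3.
Player 2 against a4: payoffs 1, -1, -2, -5 → best response C1.
No profile is a mutual best response for all players.

No pure-strategy Nash equilibrium.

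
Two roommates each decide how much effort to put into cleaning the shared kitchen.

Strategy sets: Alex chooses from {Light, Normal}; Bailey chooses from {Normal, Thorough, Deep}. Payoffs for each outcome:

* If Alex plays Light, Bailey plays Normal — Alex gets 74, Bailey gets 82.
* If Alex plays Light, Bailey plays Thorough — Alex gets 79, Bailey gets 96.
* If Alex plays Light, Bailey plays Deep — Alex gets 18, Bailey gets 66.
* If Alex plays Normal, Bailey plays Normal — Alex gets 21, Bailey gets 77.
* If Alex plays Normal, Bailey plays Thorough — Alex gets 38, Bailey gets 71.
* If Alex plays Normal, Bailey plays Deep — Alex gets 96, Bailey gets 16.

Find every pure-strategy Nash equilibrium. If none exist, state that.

Check each profile: it is a Nash equilibrium iff no player can strictly gain by switching unilaterally.
(Light, Normal): Bailey can switch to Thorough (82 → 96). Not NE.
(Light, Thorough): Alex gets 79, best alternative 38; Bailey gets 96, best alternative 82. No profitable deviation — NE.
(Light, Deep): Alex can switch to Normal (18 → 96). Not NE.
(Normal, Normal): Alex can switch to Light (21 → 74). Not NE.
(Normal, Thorough): Alex can switch to Light (38 → 79). Not NE.
(Normal, Deep): Bailey can switch to Normal (16 → 77). Not NE.

Pure NE: (Light, Thorough)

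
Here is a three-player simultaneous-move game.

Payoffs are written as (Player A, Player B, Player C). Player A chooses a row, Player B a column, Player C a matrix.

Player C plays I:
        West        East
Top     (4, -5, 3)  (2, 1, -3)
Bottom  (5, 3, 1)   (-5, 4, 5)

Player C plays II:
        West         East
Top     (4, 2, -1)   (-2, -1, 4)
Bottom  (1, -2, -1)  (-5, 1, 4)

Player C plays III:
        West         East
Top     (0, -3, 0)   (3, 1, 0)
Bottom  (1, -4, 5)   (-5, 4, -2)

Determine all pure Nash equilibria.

(Top, West, I): Player A can switch to Bottom (4 → 5). Not NE.
(Top, West, II): Player C can switch to I (-1 → 3). Not NE.
(Top, West, III): Player A can switch to Bottom (0 → 1). Not NE.
(Top, East, I): Player C can switch to II (-3 → 4). Not NE.
(Top, East, II): Player B can switch to West (-1 → 2). Not NE.
(Top, East, III): Player C can switch to II (0 → 4). Not NE.
(Bottom, West, I): Player B can switch to East (3 → 4). Not NE.
(Bottom, West, II): Player A can switch to Top (1 → 4). Not NE.
(The remaining 4 profiles each have a profitable deviation by the same check.)

No pure-strategy Nash equilibrium.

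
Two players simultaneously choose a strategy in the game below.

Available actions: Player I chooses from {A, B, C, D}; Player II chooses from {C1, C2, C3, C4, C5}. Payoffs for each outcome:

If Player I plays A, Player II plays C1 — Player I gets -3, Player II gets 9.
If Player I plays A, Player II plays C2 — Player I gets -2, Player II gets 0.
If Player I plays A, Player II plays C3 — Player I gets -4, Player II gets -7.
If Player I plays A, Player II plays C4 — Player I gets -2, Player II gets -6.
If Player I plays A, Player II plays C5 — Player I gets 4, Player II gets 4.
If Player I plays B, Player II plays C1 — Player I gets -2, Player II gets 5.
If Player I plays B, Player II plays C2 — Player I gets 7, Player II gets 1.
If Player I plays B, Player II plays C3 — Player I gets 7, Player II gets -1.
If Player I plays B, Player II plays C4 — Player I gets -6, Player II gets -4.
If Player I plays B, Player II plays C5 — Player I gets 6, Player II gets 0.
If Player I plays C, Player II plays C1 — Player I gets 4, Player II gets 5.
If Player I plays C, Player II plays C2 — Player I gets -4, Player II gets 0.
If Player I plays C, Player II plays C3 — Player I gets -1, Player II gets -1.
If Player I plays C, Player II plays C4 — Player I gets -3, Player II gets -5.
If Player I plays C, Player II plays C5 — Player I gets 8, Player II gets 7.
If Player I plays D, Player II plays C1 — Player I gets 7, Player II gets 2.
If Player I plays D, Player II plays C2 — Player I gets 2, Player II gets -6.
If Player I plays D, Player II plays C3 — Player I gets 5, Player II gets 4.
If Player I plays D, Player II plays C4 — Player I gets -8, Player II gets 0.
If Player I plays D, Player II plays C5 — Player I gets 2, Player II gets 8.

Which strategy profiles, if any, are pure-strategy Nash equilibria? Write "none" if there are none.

Pure NE: (C, C5)

(A, C1): Player I can switch to B (-3 → -2). Not NE.
(A, C2): Player I can switch to B (-2 → 7). Not NE.
(A, C3): Player I can switch to B (-4 → 7). Not NE.
(A, C4): Player II can switch to C1 (-6 → 9). Not NE.
(A, C5): Player I can switch to B (4 → 6). Not NE.
(B, C1): Player I can switch to C (-2 → 4). Not NE.
(C, C5): Player I gets 8, best alternative 6; Player II gets 7, best alternative 5. No profitable deviation — NE.
(The remaining 13 profiles each have a profitable deviation by the same check.)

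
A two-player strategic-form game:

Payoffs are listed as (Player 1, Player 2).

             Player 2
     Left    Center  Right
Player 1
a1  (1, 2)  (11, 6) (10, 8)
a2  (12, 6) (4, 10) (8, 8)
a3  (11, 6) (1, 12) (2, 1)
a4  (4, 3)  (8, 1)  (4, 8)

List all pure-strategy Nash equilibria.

The unique pure-strategy Nash equilibrium is (a1, Right).

Mark each player's best response to every combination of opponents' strategies; a profile where every player is best-responding is a pure Nash equilibrium.
Player 1 against Left: payoffs 1, 12, 11, 4 → best response a2.
Player 1 against Center: payoffs 11, 4, 1, 8 → best response a1.
Player 1 against Right: payoffs 10, 8, 2, 4 → best response a1.
Player 2 against a1: payoffs 2, 6, 8 → best response Right.
Player 2 against a2: payoffs 6, 10, 8 → best response Center.
Player 2 against a3: payoffs 6, 12, 1 → best response Center.
Player 2 against a4: payoffs 3, 1, 8 → best response Right.
Mutual best responses: (a1, Right).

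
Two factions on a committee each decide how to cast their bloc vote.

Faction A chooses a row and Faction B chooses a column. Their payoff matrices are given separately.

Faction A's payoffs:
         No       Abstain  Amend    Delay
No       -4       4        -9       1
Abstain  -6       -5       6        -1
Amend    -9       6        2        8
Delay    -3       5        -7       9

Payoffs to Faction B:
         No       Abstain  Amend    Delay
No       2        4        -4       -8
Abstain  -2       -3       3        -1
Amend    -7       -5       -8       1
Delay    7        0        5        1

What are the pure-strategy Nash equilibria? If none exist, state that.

The pure Nash equilibria are (Abstain, Amend); (Delay, No).

Faction A against No: payoffs -4, -6, -9, -3 → best response Delay.
Faction A against Abstain: payoffs 4, -5, 6, 5 → best response Amend.
Faction A against Amend: payoffs -9, 6, 2, -7 → best response Abstain.
Faction A against Delay: payoffs 1, -1, 8, 9 → best response Delay.
Faction B against No: payoffs 2, 4, -4, -8 → best response Abstain.
Faction B against Abstain: payoffs -2, -3, 3, -1 → best response Amend.
Faction B against Amend: payoffs -7, -5, -8, 1 → best response Delay.
Faction B against Delay: payoffs 7, 0, 5, 1 → best response No.
Mutual best responses: (Abstain, Amend); (Delay, No).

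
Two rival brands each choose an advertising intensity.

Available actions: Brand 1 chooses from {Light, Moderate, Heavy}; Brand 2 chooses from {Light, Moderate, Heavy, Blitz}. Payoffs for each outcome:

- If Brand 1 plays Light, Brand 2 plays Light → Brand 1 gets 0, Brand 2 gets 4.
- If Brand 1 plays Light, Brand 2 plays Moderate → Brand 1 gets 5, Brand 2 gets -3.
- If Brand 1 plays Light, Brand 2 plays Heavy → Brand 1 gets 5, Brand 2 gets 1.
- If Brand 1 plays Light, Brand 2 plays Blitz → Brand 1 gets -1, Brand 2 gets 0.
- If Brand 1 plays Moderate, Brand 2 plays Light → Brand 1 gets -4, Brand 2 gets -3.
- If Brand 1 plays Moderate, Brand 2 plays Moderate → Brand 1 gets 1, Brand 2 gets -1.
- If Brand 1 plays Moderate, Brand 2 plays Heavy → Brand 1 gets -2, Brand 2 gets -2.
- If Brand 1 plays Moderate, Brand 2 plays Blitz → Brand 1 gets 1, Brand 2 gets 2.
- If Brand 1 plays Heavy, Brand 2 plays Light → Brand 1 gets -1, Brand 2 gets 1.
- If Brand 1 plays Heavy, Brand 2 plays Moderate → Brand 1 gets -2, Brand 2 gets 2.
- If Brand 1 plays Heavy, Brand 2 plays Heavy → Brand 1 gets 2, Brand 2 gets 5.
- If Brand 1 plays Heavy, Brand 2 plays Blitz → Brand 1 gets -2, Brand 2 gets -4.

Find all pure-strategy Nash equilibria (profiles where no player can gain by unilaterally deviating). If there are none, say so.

The pure Nash equilibria are (Light, Light) and (Moderate, Blitz).

(Light, Light): Brand 1 gets 0, best alternative -1; Brand 2 gets 4, best alternative 1. No profitable deviation — NE.
(Light, Moderate): Brand 2 can switch to Light (-3 → 4). Not NE.
(Light, Heavy): Brand 2 can switch to Light (1 → 4). Not NE.
(Light, Blitz): Brand 1 can switch to Moderate (-1 → 1). Not NE.
(Moderate, Light): Brand 1 can switch to Light (-4 → 0). Not NE.
(Moderate, Moderate): Brand 1 can switch to Light (1 → 5). Not NE.
(Moderate, Heavy): Brand 1 can switch to Light (-2 → 5). Not NE.
(Moderate, Blitz): Brand 1 gets 1, best alternative -1; Brand 2 gets 2, best alternative -1. No profitable deviation — NE.
(The remaining 4 profiles each have a profitable deviation by the same check.)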